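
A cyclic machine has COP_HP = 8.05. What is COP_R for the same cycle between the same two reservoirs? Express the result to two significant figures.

Since Q_H = Q_C + W for any cycle, COP_R = Q_C/W = Q_H/W − 1.
COP_R = 8.05 − 1 = 7.05.

7.1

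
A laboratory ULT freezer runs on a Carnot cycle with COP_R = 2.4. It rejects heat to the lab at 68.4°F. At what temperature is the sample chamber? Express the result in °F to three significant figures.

For a Carnot refrigerator COP_R = T_C/(T_H − T_C), so T_C = COP·T_H/(1 + COP).
With T_H = 293.37 K, T_C = 2.4 × 293.37/3.400 = 207.09 K.
Converting, 207.09 K = -86.91°F.

-86.9 °F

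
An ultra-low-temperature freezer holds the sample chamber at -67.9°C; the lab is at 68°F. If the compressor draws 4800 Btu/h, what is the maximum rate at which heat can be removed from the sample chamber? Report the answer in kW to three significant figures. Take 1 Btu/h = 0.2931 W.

In absolute terms T_C = 205.25 K and T_H = 293.15 K, so ΔT = 87.90 K.
COP_Carnot = T_C/ΔT = 205.25/87.90 = 2.335.
Q̇_max = COP_Carnot × Ẇ = 2.335 × 4800 Btu/h = 11210 Btu/h = 3.285 kW.

3.29 kW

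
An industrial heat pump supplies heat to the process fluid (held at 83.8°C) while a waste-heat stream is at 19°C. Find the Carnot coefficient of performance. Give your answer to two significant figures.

5.5

In absolute terms T_C = 292.15 K and T_H = 356.95 K, so ΔT = 64.80 K.
For a reversible cycle, COP_Carnot = T_H/ΔT = 356.95/64.80 = 5.508.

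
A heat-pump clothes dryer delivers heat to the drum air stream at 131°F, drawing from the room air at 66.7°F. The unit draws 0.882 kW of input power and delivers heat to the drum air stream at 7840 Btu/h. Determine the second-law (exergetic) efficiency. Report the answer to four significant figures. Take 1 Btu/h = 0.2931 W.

Converting, Q̇_H = 7840 Btu/h = 2.298 kW, so COP_actual = Q̇_H/Ẇ = 2.298/0.8820 = 2.605.
In absolute terms T_C = 292.43 K and T_H = 328.15 K, so ΔT = 35.72 K.
COP_Carnot = T_H/ΔT = 328.15/35.72 = 9.186.
η_II = COP_actual/COP_Carnot = 2.605/9.186 = 0.2836.

0.2836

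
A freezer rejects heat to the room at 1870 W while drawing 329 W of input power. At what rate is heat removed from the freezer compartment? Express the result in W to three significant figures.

For a cyclic device the first law requires Q̇_H = Q̇_C + Ẇ.
Q̇_C = Q̇_H − Ẇ = 1541 W.

1540 W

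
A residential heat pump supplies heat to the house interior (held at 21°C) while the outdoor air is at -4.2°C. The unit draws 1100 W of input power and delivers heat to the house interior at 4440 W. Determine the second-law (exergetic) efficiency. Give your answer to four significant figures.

COP_actual = Q̇_H/Ẇ = 4440/1100 = 4.036.
In absolute terms T_C = 268.95 K and T_H = 294.15 K, so ΔT = 25.20 K.
COP_Carnot = T_H/ΔT = 294.15/25.20 = 11.67.
η_II = COP_actual/COP_Carnot = 4.036/11.67 = 0.3458.

0.3458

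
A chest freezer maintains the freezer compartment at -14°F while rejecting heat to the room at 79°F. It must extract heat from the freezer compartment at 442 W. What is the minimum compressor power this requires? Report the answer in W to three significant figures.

92.2 W

In absolute terms T_C = 247.59 K and T_H = 299.26 K, so ΔT = 51.67 K.
COP_Carnot = T_C/ΔT = 247.59/51.67 = 4.792.
Ẇ_min = Q̇/COP_Carnot = 442.0/4.792 = 92.23 W.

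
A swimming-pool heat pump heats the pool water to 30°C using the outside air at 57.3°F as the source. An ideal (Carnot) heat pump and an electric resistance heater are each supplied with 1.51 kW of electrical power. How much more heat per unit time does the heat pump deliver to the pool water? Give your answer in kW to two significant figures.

In absolute terms T_C = 287.21 K and T_H = 303.15 K, so ΔT = 15.94 K.
COP_Carnot = T_H/ΔT = 303.15/15.94 = 19.01.
The heat pump delivers Q̇_H = COP × Ẇ = 28.71 kW; the resistance heater delivers Ẇ = 1.510 kW.
Extra = (COP − 1)·Ẇ = 27.20 kW.

27 kW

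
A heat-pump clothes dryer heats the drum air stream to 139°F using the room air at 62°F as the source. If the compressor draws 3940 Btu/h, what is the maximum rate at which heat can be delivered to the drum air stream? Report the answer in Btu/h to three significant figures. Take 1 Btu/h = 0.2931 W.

In absolute terms T_C = 289.82 K and T_H = 332.59 K, so ΔT = 42.78 K.
COP_Carnot = T_H/ΔT = 332.59/42.78 = 7.775.
Q̇_max = COP_Carnot × Ẇ = 7.775 × 3940 Btu/h = 30630 Btu/h.

30600 Btu/h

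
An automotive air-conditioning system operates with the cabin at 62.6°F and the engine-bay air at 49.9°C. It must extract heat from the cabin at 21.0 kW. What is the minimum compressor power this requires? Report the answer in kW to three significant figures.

2.38 kW

In absolute terms T_C = 290.15 K and T_H = 323.05 K, so ΔT = 32.90 K.
COP_Carnot = T_C/ΔT = 290.15/32.90 = 8.819.
Ẇ_min = Q̇/COP_Carnot = 21.00/8.819 = 2.381 kW.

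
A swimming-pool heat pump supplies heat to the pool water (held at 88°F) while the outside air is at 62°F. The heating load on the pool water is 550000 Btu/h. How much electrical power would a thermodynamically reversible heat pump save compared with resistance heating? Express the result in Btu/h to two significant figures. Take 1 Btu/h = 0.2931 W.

In absolute terms T_C = 289.82 K and T_H = 304.26 K, so ΔT = 14.44 K.
COP_Carnot = T_H/ΔT = 304.26/14.44 = 21.06.
Resistance heating needs Ẇ_res = Q̇_H = 550000 Btu/h; the reversible heat pump needs only Ẇ_hp = Q̇_H/COP = 26110 Btu/h.
Saving = 550000 − 26110 = 523900 Btu/h.

520000 Btu/h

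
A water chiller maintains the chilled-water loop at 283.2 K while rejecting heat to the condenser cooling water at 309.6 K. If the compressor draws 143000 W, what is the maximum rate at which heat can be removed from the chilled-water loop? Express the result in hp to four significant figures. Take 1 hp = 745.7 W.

The reservoir spacing is ΔT = 309.6 − 283.2 = 26.40 K.
COP_Carnot = T_C/ΔT = 283.20/26.40 = 10.73.
Q̇_max = COP_Carnot × Ẇ = 10.73 × 143000 W = 1534000 W = 2057 hp.

2057 hp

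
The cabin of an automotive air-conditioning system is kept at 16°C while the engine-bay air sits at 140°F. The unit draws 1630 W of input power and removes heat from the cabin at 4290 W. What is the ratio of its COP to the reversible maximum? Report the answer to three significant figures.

COP_actual = Q̇_C/Ẇ = 4290/1630 = 2.632.
In absolute terms T_C = 289.15 K and T_H = 333.15 K, so ΔT = 44.00 K.
COP_Carnot = T_C/ΔT = 289.15/44.00 = 6.572.
η_II = COP_actual/COP_Carnot = 2.632/6.572 = 0.4005.

0.400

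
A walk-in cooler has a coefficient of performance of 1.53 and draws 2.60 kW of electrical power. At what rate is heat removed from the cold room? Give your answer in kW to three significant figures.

3.98 kW

Q̇_C = COP × Ẇ = 1.53 × 2.600 = 3.978 kW.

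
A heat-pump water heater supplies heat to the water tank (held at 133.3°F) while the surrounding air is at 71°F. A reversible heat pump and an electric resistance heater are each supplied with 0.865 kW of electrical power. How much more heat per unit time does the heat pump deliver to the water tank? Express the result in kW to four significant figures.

In absolute terms T_C = 294.82 K and T_H = 329.43 K, so ΔT = 34.61 K.
COP_Carnot = T_H/ΔT = 329.43/34.61 = 9.518.
The heat pump delivers Q̇_H = COP × Ẇ = 8.233 kW; the resistance heater delivers Ẇ = 0.8650 kW.
Extra = (COP − 1)·Ẇ = 7.368 kW.

7.368 kW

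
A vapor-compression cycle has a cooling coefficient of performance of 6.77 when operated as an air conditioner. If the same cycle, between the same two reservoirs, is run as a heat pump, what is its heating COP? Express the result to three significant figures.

7.77

The first law on one cycle gives Q_H = Q_C + W, so Q_H/W = Q_C/W + 1.
COP_HP = COP_R + 1 = 6.77 + 1 = 7.77.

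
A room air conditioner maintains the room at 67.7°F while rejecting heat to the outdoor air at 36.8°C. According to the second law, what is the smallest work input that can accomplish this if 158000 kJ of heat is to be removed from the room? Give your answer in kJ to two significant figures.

In absolute terms T_C = 292.98 K and T_H = 309.95 K, so ΔT = 16.97 K.
The reversible limit is COP_R = T_C/ΔT = 17.27, so W_min = Q_C/COP = Q_C·ΔT/T_C.
W_min = 158000 × 16.97/292.98 = 9150 kJ.

9100 kJ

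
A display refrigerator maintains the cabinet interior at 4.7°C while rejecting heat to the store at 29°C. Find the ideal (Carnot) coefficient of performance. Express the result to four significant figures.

In absolute terms T_C = 277.85 K and T_H = 302.15 K, so ΔT = 24.30 K.
For a reversible cycle, COP_Carnot = T_C/ΔT = 277.85/24.30 = 11.43.

11.43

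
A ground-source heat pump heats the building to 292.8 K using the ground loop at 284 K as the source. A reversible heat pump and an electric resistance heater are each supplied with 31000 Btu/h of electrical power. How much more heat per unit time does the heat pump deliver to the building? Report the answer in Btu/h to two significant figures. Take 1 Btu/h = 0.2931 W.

The reservoir spacing is ΔT = 292.8 − 284 = 8.800 K.
COP_Carnot = T_H/ΔT = 292.80/8.800 = 33.27.
The heat pump delivers Q̇_H = COP × Ẇ = 1031000 Btu/h; the resistance heater delivers Ẇ = 31000 Btu/h.
Extra = (COP − 1)·Ẇ = 1000000 Btu/h.

1000000 Btu/h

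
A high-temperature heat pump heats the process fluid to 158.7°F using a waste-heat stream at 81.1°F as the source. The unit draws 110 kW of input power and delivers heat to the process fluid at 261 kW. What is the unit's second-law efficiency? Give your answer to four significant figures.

0.2978

COP_actual = Q̇_H/Ẇ = 261.0/110.0 = 2.373.
In absolute terms T_C = 300.43 K and T_H = 343.54 K, so ΔT = 43.11 K.
COP_Carnot = T_H/ΔT = 343.54/43.11 = 7.969.
η_II = COP_actual/COP_Carnot = 2.373/7.969 = 0.2978.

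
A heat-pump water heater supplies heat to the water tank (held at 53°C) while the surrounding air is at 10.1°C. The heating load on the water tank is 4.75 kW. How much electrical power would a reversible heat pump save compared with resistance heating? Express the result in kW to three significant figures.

In absolute terms T_C = 283.25 K and T_H = 326.15 K, so ΔT = 42.90 K.
COP_Carnot = T_H/ΔT = 326.15/42.90 = 7.603.
Resistance heating needs Ẇ_res = Q̇_H = 4.750 kW; the reversible heat pump needs only Ẇ_hp = Q̇_H/COP = 0.6248 kW.
Saving = 4.750 − 0.6248 = 4.125 kW.

4.13 kW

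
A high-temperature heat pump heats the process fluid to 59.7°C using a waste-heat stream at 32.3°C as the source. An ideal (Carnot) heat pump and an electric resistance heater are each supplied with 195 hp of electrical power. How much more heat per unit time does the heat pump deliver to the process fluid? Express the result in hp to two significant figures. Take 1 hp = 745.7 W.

In absolute terms T_C = 305.45 K and T_H = 332.85 K, so ΔT = 27.40 K.
COP_Carnot = T_H/ΔT = 332.85/27.40 = 12.15.
The heat pump delivers Q̇_H = COP × Ẇ = 2369 hp; the resistance heater delivers Ẇ = 195.0 hp.
Extra = (COP − 1)·Ẇ = 2174 hp.

2200 hp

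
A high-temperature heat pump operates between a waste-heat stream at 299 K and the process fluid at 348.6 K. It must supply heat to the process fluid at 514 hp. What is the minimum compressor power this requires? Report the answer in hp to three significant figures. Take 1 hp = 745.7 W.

The reservoir spacing is ΔT = 348.6 − 299 = 49.60 K.
COP_Carnot = T_H/ΔT = 348.60/49.60 = 7.028.
Ẇ_min = Q̇/COP_Carnot = 514.0/7.028 = 73.13 hp.

73.1 hp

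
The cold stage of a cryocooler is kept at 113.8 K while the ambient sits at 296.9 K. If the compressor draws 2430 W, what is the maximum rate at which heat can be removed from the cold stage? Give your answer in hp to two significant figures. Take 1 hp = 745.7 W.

2.0 hp

The reservoir spacing is ΔT = 296.9 − 113.8 = 183.1 K.
COP_Carnot = T_C/ΔT = 113.80/183.1 = 0.6215.
Q̇_max = COP_Carnot × Ẇ = 0.6215 × 2430 W = 1510 W = 2.025 hp.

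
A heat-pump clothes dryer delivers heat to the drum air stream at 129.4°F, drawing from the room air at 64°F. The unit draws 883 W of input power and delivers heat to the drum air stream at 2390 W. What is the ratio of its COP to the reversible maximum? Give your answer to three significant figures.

COP_actual = Q̇_H/Ẇ = 2390/883.0 = 2.707.
In absolute terms T_C = 290.93 K and T_H = 327.26 K, so ΔT = 36.33 K.
COP_Carnot = T_H/ΔT = 327.26/36.33 = 9.007.
η_II = COP_actual/COP_Carnot = 2.707/9.007 = 0.3005.

0.301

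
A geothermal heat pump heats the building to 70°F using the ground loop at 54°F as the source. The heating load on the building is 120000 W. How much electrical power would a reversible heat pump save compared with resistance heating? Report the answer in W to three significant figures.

In absolute terms T_C = 285.37 K and T_H = 294.26 K, so ΔT = 8.889 K.
COP_Carnot = T_H/ΔT = 294.26/8.889 = 33.10.
Resistance heating needs Ẇ_res = Q̇_H = 120000 W; the reversible heat pump needs only Ẇ_hp = Q̇_H/COP = 3625 W.
Saving = 120000 − 3625 = 116400 W.

116000 W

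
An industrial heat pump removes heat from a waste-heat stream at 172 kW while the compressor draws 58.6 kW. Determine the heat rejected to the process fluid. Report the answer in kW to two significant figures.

For a cyclic device the first law requires Q̇_H = Q̇_C + Ẇ.
Q̇_H = Q̇_C + Ẇ = 230.6 kW.

230 kW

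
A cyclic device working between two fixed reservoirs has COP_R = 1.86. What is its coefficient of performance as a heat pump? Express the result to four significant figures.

2.860

The first law on one cycle gives Q_H = Q_C + W, so Q_H/W = Q_C/W + 1.
COP_HP = COP_R + 1 = 1.86 + 1 = 2.86.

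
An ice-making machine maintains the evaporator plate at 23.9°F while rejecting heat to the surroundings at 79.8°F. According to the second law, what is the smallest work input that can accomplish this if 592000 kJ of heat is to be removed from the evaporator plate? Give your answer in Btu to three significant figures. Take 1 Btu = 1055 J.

64900 Btu

In absolute terms T_C = 268.65 K and T_H = 299.71 K, so ΔT = 31.06 K.
The reversible limit is COP_R = T_C/ΔT = 8.651, so W_min = Q_C/COP = Q_C·ΔT/T_C.
W_min = 592000 × 31.06/268.65 = 68430 kJ = 64870 Btu.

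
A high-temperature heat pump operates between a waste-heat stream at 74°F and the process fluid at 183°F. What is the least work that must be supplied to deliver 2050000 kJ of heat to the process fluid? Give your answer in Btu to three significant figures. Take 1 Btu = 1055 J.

In absolute terms T_C = 296.48 K and T_H = 357.04 K, so ΔT = 60.56 K.
The reversible limit is COP_HP = T_H/ΔT = 5.896, so W_min = Q_H/COP = Q_H·ΔT/T_H.
W_min = 2050000 × 60.56/357.04 = 347700 kJ = 329600 Btu.

330000 Btu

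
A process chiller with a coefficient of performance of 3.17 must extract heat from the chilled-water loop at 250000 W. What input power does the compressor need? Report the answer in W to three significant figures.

78900 W

Ẇ = Q̇_C/COP = 250000/3.17 = 78860 W.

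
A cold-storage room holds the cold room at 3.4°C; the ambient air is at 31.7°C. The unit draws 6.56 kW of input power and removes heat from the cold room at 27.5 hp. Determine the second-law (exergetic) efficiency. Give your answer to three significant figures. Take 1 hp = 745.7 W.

Converting, Q̇_C = 27.50 hp = 20.51 kW, so COP_actual = Q̇_C/Ẇ = 20.51/6.560 = 3.126.
In absolute terms T_C = 276.55 K and T_H = 304.85 K, so ΔT = 28.30 K.
COP_Carnot = T_C/ΔT = 276.55/28.30 = 9.772.
η_II = COP_actual/COP_Carnot = 3.126/9.772 = 0.3199.

0.320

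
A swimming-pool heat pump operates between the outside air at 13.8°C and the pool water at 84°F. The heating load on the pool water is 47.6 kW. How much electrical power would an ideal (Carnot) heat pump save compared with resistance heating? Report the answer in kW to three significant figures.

In absolute terms T_C = 286.95 K and T_H = 302.04 K, so ΔT = 15.09 K.
COP_Carnot = T_H/ΔT = 302.04/15.09 = 20.02.
Resistance heating needs Ẇ_res = Q̇_H = 47.60 kW; the reversible heat pump needs only Ẇ_hp = Q̇_H/COP = 2.378 kW.
Saving = 47.60 − 2.378 = 45.22 kW.

45.2 kW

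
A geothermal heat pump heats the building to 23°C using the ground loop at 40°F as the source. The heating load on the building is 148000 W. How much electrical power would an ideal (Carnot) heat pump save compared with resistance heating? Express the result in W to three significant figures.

139000 W

In absolute terms T_C = 277.59 K and T_H = 296.15 K, so ΔT = 18.56 K.
COP_Carnot = T_H/ΔT = 296.15/18.56 = 15.96.
Resistance heating needs Ẇ_res = Q̇_H = 148000 W; the reversible heat pump needs only Ẇ_hp = Q̇_H/COP = 9273 W.
Saving = 148000 − 9273 = 138700 W.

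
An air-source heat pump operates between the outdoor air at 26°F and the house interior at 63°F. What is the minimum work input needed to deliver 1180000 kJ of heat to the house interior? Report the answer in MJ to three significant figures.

83.5 MJ

In absolute terms T_C = 269.82 K and T_H = 290.37 K, so ΔT = 20.56 K.
The reversible limit is COP_HP = T_H/ΔT = 14.13, so W_min = Q_H/COP = Q_H·ΔT/T_H.
W_min = 1180000 × 20.56/290.37 = 83530 kJ = 83.53 MJ.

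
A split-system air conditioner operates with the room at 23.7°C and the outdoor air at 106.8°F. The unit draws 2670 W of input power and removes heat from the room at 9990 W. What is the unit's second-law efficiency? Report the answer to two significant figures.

0.23

COP_actual = Q̇_C/Ẇ = 9990/2670 = 3.742.
In absolute terms T_C = 296.85 K and T_H = 314.71 K, so ΔT = 17.86 K.
COP_Carnot = T_C/ΔT = 296.85/17.86 = 16.63.
η_II = COP_actual/COP_Carnot = 3.742/16.63 = 0.2251.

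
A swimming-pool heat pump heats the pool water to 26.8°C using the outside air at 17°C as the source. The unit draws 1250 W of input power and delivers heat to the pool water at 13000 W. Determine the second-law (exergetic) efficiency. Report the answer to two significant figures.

COP_actual = Q̇_H/Ẇ = 13000/1250 = 10.40.
In absolute terms T_C = 290.15 K and T_H = 299.95 K, so ΔT = 9.800 K.
COP_Carnot = T_H/ΔT = 299.95/9.800 = 30.61.
η_II = COP_actual/COP_Carnot = 10.40/30.61 = 0.3398.

0.34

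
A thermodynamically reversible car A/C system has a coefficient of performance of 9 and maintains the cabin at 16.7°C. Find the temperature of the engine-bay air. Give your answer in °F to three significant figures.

120 °F

COP_R = T_C/(T_H − T_C) gives T_H − T_C = T_C/COP.
With T_C = 289.85 K, T_H = 289.85 × (1 + 1/9) = 322.06 K.
Converting, 322.06 K = 120.03°F.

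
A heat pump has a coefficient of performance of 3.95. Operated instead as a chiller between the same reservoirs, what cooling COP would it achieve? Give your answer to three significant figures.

2.95

Since Q_H = Q_C + W for any cycle, COP_R = Q_C/W = Q_H/W − 1.
COP_R = 3.95 − 1 = 2.95.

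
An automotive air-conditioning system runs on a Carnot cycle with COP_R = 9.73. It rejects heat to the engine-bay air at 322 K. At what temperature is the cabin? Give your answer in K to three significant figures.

For a Carnot refrigerator COP_R = T_C/(T_H − T_C), so T_C = COP·T_H/(1 + COP).
With T_H = 322.00 K, T_C = 9.73 × 322.00/10.73 = 291.99 K.

292 K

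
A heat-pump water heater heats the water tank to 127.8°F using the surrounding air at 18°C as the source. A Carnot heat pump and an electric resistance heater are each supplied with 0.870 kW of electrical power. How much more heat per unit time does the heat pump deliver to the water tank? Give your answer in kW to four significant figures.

7.191 kW

In absolute terms T_C = 291.15 K and T_H = 326.37 K, so ΔT = 35.22 K.
COP_Carnot = T_H/ΔT = 326.37/35.22 = 9.266.
The heat pump delivers Q̇_H = COP × Ẇ = 8.061 kW; the resistance heater delivers Ẇ = 0.8700 kW.
Extra = (COP − 1)·Ẇ = 7.191 kW.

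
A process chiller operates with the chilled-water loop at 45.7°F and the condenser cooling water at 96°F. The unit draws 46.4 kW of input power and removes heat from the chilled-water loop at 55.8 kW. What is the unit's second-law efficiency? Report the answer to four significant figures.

0.1197

COP_actual = Q̇_C/Ẇ = 55.80/46.40 = 1.203.
In absolute terms T_C = 280.76 K and T_H = 308.71 K, so ΔT = 27.94 K.
COP_Carnot = T_C/ΔT = 280.76/27.94 = 10.05.
η_II = COP_actual/COP_Carnot = 1.203/10.05 = 0.1197.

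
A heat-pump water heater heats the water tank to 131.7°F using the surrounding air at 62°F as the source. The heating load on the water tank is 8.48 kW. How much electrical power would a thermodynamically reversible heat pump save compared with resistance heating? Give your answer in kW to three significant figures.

In absolute terms T_C = 289.82 K and T_H = 328.54 K, so ΔT = 38.72 K.
COP_Carnot = T_H/ΔT = 328.54/38.72 = 8.485.
Resistance heating needs Ẇ_res = Q̇_H = 8.480 kW; the reversible heat pump needs only Ẇ_hp = Q̇_H/COP = 0.9995 kW.
Saving = 8.480 − 0.9995 = 7.481 kW.

7.48 kW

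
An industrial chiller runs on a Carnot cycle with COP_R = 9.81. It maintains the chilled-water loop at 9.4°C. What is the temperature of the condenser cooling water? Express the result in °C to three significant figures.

COP_R = T_C/(T_H − T_C) gives T_H − T_C = T_C/COP.
With T_C = 282.55 K, T_H = 282.55 × (1 + 1/9.81) = 311.35 K.
Converting, 311.35 K = 38.20°C.

38.2 °C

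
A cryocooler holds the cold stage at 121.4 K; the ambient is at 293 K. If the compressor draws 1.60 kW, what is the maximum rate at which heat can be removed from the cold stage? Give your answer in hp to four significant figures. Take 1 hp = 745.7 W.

1.518 hp

The reservoir spacing is ΔT = 293 − 121.4 = 171.6 K.
COP_Carnot = T_C/ΔT = 121.40/171.6 = 0.7075.
Q̇_max = COP_Carnot × Ẇ = 0.7075 × 1.600 kW = 1.132 kW = 1.518 hp.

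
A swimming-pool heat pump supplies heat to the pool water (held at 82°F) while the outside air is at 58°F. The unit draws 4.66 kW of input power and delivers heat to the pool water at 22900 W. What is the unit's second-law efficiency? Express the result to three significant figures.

Converting, Q̇_H = 22900 W = 22.90 kW, so COP_actual = Q̇_H/Ẇ = 22.90/4.660 = 4.914.
In absolute terms T_C = 287.59 K and T_H = 300.93 K, so ΔT = 13.33 K.
COP_Carnot = T_H/ΔT = 300.93/13.33 = 22.57.
η_II = COP_actual/COP_Carnot = 4.914/22.57 = 0.2177.

0.218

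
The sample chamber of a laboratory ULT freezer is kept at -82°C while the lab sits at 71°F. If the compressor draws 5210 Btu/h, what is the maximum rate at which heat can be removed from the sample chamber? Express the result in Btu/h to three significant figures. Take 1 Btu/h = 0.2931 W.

9610 Btu/h

In absolute terms T_C = 191.15 K and T_H = 294.82 K, so ΔT = 103.7 K.
COP_Carnot = T_C/ΔT = 191.15/103.7 = 1.844.
Q̇_max = COP_Carnot × Ẇ = 1.844 × 5210 Btu/h = 9607 Btu/h.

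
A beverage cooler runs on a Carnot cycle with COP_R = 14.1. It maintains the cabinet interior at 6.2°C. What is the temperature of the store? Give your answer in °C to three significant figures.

COP_R = T_C/(T_H − T_C) gives T_H − T_C = T_C/COP.
With T_C = 279.35 K, T_H = 279.35 × (1 + 1/14.1) = 299.16 K.
Converting, 299.16 K = 26.01°C.

26.0 °C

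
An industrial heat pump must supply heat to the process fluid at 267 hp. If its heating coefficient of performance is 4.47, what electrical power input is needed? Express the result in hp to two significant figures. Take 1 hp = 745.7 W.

Ẇ = Q̇_H/COP_HP = 267.0/4.47 = 59.73 hp.

60 hp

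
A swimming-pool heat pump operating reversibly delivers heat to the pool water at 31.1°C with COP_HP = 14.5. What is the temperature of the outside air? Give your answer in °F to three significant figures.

50.2 °F

COP_HP = T_H/(T_H − T_C) gives T_H − T_C = T_H/COP.
With T_H = 304.25 K, T_C = 304.25 × (1 − 1/14.5) = 283.27 K.
Converting, 283.27 K = 50.21°F.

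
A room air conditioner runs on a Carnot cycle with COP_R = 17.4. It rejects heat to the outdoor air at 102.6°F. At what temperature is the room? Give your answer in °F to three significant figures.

For a Carnot refrigerator COP_R = T_C/(T_H − T_C), so T_C = COP·T_H/(1 + COP).
With T_H = 312.37 K, T_C = 17.4 × 312.37/18.40 = 295.40 K.
Converting, 295.40 K = 72.04°F.

72.0 °F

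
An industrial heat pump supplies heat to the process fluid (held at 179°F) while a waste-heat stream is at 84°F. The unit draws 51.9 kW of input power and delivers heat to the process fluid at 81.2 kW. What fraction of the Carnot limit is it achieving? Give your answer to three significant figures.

0.233

COP_actual = Q̇_H/Ẇ = 81.20/51.90 = 1.565.
In absolute terms T_C = 302.04 K and T_H = 354.82 K, so ΔT = 52.78 K.
COP_Carnot = T_H/ΔT = 354.82/52.78 = 6.723.
η_II = COP_actual/COP_Carnot = 1.565/6.723 = 0.2327.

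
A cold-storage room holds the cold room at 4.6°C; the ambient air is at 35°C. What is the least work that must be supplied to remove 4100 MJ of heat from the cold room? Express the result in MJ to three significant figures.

In absolute terms T_C = 277.75 K and T_H = 308.15 K, so ΔT = 30.40 K.
The reversible limit is COP_R = T_C/ΔT = 9.137, so W_min = Q_C/COP = Q_C·ΔT/T_C.
W_min = 4100 × 30.40/277.75 = 448.7 MJ.

449 MJ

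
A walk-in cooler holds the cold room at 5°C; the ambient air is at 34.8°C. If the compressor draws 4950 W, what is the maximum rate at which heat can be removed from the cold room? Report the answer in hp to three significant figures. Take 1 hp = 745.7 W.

In absolute terms T_C = 278.15 K and T_H = 307.95 K, so ΔT = 29.80 K.
COP_Carnot = T_C/ΔT = 278.15/29.80 = 9.334.
Q̇_max = COP_Carnot × Ẇ = 9.334 × 4950 W = 46200 W = 61.96 hp.

62.0 hp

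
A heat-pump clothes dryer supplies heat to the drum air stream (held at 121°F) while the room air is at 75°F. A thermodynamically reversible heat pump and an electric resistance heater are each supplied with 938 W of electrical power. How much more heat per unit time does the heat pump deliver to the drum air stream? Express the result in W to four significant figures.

In absolute terms T_C = 297.04 K and T_H = 322.59 K, so ΔT = 25.56 K.
COP_Carnot = T_H/ΔT = 322.59/25.56 = 12.62.
The heat pump delivers Q̇_H = COP × Ẇ = 11840 W; the resistance heater delivers Ẇ = 938.0 W.
Extra = (COP − 1)·Ẇ = 10900 W.

10900 W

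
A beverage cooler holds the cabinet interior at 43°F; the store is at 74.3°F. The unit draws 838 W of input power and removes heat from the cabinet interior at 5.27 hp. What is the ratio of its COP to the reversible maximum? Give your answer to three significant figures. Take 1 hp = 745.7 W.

0.292

Converting, Q̇_C = 5.270 hp = 3930 W, so COP_actual = Q̇_C/Ẇ = 3930/838.0 = 4.690.
In absolute terms T_C = 279.26 K and T_H = 296.65 K, so ΔT = 17.39 K.
COP_Carnot = T_C/ΔT = 279.26/17.39 = 16.06.
η_II = COP_actual/COP_Carnot = 4.690/16.06 = 0.2920.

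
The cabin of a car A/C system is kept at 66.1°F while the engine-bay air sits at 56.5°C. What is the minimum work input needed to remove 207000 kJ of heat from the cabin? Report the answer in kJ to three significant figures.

26600 kJ

In absolute terms T_C = 292.09 K and T_H = 329.65 K, so ΔT = 37.56 K.
The reversible limit is COP_R = T_C/ΔT = 7.778, so W_min = Q_C/COP = Q_C·ΔT/T_C.
W_min = 207000 × 37.56/292.09 = 26610 kJ.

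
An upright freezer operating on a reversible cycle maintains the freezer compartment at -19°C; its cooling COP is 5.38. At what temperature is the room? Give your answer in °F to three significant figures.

82.8 °F

COP_R = T_C/(T_H − T_C) gives T_H − T_C = T_C/COP.
With T_C = 254.15 K, T_H = 254.15 × (1 + 1/5.38) = 301.39 K.
Converting, 301.39 K = 82.83°F.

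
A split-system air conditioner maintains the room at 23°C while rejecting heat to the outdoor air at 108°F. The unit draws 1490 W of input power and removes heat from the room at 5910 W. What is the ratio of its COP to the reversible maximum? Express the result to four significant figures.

0.2575

COP_actual = Q̇_C/Ẇ = 5910/1490 = 3.966.
In absolute terms T_C = 296.15 K and T_H = 315.37 K, so ΔT = 19.22 K.
COP_Carnot = T_C/ΔT = 296.15/19.22 = 15.41.
η_II = COP_actual/COP_Carnot = 3.966/15.41 = 0.2575.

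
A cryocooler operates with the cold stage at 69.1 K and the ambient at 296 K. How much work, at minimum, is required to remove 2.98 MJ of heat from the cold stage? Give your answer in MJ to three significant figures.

9.79 MJ

The reservoir spacing is ΔT = 296 − 69.1 = 226.9 K.
The reversible limit is COP_R = T_C/ΔT = 0.3045, so W_min = Q_C/COP = Q_C·ΔT/T_C.
W_min = 2.980 × 226.9/69.10 = 9.785 MJ.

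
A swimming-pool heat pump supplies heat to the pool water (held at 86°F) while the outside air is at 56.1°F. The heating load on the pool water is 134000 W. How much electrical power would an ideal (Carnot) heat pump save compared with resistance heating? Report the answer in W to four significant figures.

In absolute terms T_C = 286.54 K and T_H = 303.15 K, so ΔT = 16.61 K.
COP_Carnot = T_H/ΔT = 303.15/16.61 = 18.25.
Resistance heating needs Ẇ_res = Q̇_H = 134000 W; the reversible heat pump needs only Ẇ_hp = Q̇_H/COP = 7343 W.
Saving = 134000 − 7343 = 126700 W.

126700 W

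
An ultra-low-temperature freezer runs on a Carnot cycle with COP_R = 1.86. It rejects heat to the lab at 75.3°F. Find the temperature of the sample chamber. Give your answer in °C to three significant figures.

For a Carnot refrigerator COP_R = T_C/(T_H − T_C), so T_C = COP·T_H/(1 + COP).
With T_H = 297.21 K, T_C = 1.86 × 297.21/2.860 = 193.29 K.
Converting, 193.29 K = -79.86°C.

-79.9 °C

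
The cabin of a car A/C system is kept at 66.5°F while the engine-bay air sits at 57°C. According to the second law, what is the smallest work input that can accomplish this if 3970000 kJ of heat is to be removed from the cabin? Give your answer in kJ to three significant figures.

In absolute terms T_C = 292.32 K and T_H = 330.15 K, so ΔT = 37.83 K.
The reversible limit is COP_R = T_C/ΔT = 7.726, so W_min = Q_C/COP = Q_C·ΔT/T_C.
W_min = 3970000 × 37.83/292.32 = 513800 kJ.

514000 kJ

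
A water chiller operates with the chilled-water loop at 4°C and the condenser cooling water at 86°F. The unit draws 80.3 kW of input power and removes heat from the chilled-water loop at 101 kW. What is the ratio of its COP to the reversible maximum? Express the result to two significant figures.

COP_actual = Q̇_C/Ẇ = 101.0/80.30 = 1.258.
In absolute terms T_C = 277.15 K and T_H = 303.15 K, so ΔT = 26.00 K.
COP_Carnot = T_C/ΔT = 277.15/26.00 = 10.66.
η_II = COP_actual/COP_Carnot = 1.258/10.66 = 0.1180.

0.12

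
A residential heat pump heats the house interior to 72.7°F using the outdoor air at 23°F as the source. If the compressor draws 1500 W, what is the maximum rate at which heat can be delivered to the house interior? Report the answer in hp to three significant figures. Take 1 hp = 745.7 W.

In absolute terms T_C = 268.15 K and T_H = 295.76 K, so ΔT = 27.61 K.
COP_Carnot = T_H/ΔT = 295.76/27.61 = 10.71.
Q̇_max = COP_Carnot × Ẇ = 10.71 × 1500 W = 16070 W = 21.55 hp.

21.5 hp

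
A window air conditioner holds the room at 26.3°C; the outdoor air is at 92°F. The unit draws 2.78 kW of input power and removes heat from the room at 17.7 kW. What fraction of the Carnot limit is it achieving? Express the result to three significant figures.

COP_actual = Q̇_C/Ẇ = 17.70/2.780 = 6.367.
In absolute terms T_C = 299.45 K and T_H = 306.48 K, so ΔT = 7.033 K.
COP_Carnot = T_C/ΔT = 299.45/7.033 = 42.58.
η_II = COP_actual/COP_Carnot = 6.367/42.58 = 0.1495.

0.150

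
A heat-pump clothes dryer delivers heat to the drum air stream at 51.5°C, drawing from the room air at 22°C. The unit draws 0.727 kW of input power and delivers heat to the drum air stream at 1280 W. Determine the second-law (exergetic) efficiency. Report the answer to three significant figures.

Converting, Q̇_H = 1280 W = 1.280 kW, so COP_actual = Q̇_H/Ẇ = 1.280/0.7270 = 1.761.
In absolute terms T_C = 295.15 K and T_H = 324.65 K, so ΔT = 29.50 K.
COP_Carnot = T_H/ΔT = 324.65/29.50 = 11.01.
η_II = COP_actual/COP_Carnot = 1.761/11.01 = 0.1600.

0.160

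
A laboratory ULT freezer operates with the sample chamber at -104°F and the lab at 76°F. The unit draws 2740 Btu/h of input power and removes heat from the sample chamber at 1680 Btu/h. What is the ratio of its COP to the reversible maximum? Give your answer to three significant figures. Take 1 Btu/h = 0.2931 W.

COP_actual = Q̇_C/Ẇ = 1680/2740 = 0.6131.
In absolute terms T_C = 197.59 K and T_H = 297.59 K, so ΔT = 100.0 K.
COP_Carnot = T_C/ΔT = 197.59/100.0 = 1.976.
η_II = COP_actual/COP_Carnot = 0.6131/1.976 = 0.3103.

0.310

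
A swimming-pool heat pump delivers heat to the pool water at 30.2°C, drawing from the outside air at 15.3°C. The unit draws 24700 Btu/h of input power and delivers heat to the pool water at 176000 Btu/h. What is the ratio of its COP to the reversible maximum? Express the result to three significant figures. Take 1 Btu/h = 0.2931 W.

0.350

COP_actual = Q̇_H/Ẇ = 176000/24700 = 7.126.
In absolute terms T_C = 288.45 K and T_H = 303.35 K, so ΔT = 14.90 K.
COP_Carnot = T_H/ΔT = 303.35/14.90 = 20.36.
η_II = COP_actual/COP_Carnot = 7.126/20.36 = 0.3500.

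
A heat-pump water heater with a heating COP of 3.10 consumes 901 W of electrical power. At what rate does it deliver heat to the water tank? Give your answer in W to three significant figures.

Q̇_H = COP_HP × Ẇ = 3.10 × 901.0 = 2793 W.

2790 W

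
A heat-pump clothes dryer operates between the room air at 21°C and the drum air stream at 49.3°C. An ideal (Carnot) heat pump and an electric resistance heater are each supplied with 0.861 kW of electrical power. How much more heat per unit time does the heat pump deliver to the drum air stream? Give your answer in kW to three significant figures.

In absolute terms T_C = 294.15 K and T_H = 322.45 K, so ΔT = 28.30 K.
COP_Carnot = T_H/ΔT = 322.45/28.30 = 11.39.
The heat pump delivers Q̇_H = COP × Ẇ = 9.810 kW; the resistance heater delivers Ẇ = 0.8610 kW.
Extra = (COP − 1)·Ẇ = 8.949 kW.

8.95 kW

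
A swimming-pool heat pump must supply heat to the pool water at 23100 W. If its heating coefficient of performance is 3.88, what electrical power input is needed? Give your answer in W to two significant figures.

6000 W

Ẇ = Q̇_H/COP_HP = 23100/3.88 = 5954 W.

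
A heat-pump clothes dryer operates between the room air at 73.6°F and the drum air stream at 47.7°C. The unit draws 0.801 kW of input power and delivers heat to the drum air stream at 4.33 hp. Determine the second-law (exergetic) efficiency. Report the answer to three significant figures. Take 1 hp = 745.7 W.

0.309

Converting, Q̇_H = 4.330 hp = 3.229 kW, so COP_actual = Q̇_H/Ẇ = 3.229/0.8010 = 4.031.
In absolute terms T_C = 296.26 K and T_H = 320.85 K, so ΔT = 24.59 K.
COP_Carnot = T_H/ΔT = 320.85/24.59 = 13.05.
η_II = COP_actual/COP_Carnot = 4.031/13.05 = 0.3089.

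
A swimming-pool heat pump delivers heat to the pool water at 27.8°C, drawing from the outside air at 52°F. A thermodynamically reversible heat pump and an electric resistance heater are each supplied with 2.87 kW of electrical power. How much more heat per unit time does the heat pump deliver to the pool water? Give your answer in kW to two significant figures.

In absolute terms T_C = 284.26 K and T_H = 300.95 K, so ΔT = 16.69 K.
COP_Carnot = T_H/ΔT = 300.95/16.69 = 18.03.
The heat pump delivers Q̇_H = COP × Ẇ = 51.75 kW; the resistance heater delivers Ẇ = 2.870 kW.
Extra = (COP − 1)·Ẇ = 48.88 kW.

49 kW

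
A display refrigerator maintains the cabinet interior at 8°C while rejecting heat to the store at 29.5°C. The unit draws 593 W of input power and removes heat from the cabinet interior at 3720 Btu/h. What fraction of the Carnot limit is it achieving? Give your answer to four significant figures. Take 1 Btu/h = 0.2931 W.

Converting, Q̇_C = 3720 Btu/h = 1090 W, so COP_actual = Q̇_C/Ẇ = 1090/593.0 = 1.839.
In absolute terms T_C = 281.15 K and T_H = 302.65 K, so ΔT = 21.50 K.
COP_Carnot = T_C/ΔT = 281.15/21.50 = 13.08.
η_II = COP_actual/COP_Carnot = 1.839/13.08 = 0.1406.

0.1406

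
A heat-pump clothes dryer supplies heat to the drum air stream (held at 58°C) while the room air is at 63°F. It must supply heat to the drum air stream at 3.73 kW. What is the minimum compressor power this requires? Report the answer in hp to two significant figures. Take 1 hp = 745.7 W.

0.62 hp

In absolute terms T_C = 290.37 K and T_H = 331.15 K, so ΔT = 40.78 K.
COP_Carnot = T_H/ΔT = 331.15/40.78 = 8.121.
Ẇ_min = Q̇/COP_Carnot = 3.730/8.121 = 0.4593 kW = 0.6159 hp.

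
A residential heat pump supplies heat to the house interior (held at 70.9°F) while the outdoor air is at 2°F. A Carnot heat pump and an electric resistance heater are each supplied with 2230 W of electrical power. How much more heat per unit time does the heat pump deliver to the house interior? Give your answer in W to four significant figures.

In absolute terms T_C = 256.48 K and T_H = 294.76 K, so ΔT = 38.28 K.
COP_Carnot = T_H/ΔT = 294.76/38.28 = 7.701.
The heat pump delivers Q̇_H = COP × Ẇ = 17170 W; the resistance heater delivers Ẇ = 2230 W.
Extra = (COP − 1)·Ẇ = 14940 W.

14940 W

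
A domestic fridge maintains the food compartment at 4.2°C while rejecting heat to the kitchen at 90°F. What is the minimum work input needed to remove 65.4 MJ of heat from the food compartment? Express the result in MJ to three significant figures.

6.61 MJ

In absolute terms T_C = 277.35 K and T_H = 305.37 K, so ΔT = 28.02 K.
The reversible limit is COP_R = T_C/ΔT = 9.898, so W_min = Q_C/COP = Q_C·ΔT/T_C.
W_min = 65.40 × 28.02/277.35 = 6.608 MJ.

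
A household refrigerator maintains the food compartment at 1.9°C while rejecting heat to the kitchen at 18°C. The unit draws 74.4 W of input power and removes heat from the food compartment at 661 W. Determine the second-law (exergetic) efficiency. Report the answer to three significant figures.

0.520

COP_actual = Q̇_C/Ẇ = 661.0/74.40 = 8.884.
In absolute terms T_C = 275.05 K and T_H = 291.15 K, so ΔT = 16.10 K.
COP_Carnot = T_C/ΔT = 275.05/16.10 = 17.08.
η_II = COP_actual/COP_Carnot = 8.884/17.08 = 0.5200.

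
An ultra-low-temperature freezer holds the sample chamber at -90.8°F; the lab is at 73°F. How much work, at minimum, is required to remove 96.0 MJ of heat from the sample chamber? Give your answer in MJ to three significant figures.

42.6 MJ

In absolute terms T_C = 204.93 K and T_H = 295.93 K, so ΔT = 91.00 K.
The reversible limit is COP_R = T_C/ΔT = 2.252, so W_min = Q_C/COP = Q_C·ΔT/T_C.
W_min = 96.00 × 91.00/204.93 = 42.63 MJ.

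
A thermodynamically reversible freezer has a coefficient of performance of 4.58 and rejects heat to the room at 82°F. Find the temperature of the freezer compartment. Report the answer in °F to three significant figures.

For a Carnot refrigerator COP_R = T_C/(T_H − T_C), so T_C = COP·T_H/(1 + COP).
With T_H = 300.93 K, T_C = 4.58 × 300.93/5.580 = 247.00 K.
Converting, 247.00 K = -15.07°F.

-15.1 °F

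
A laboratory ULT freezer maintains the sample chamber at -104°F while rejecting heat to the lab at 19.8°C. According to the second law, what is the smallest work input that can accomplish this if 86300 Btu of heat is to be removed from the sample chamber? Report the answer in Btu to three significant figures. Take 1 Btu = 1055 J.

In absolute terms T_C = 197.59 K and T_H = 292.95 K, so ΔT = 95.36 K.
The reversible limit is COP_R = T_C/ΔT = 2.072, so W_min = Q_C/COP = Q_C·ΔT/T_C.
W_min = 86300 × 95.36/197.59 = 41650 Btu.

41600 Btu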